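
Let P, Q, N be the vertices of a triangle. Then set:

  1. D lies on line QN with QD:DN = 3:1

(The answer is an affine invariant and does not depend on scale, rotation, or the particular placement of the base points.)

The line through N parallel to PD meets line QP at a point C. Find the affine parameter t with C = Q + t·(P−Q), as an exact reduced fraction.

t = 4/3

Choose coordinates P = (0, 0), Q = (1, 0), N = (0, 1).
1. D lies on line QN with QD:DN = 3:1 ⇒ D = (1/4, 3/4)
through N parallel to PD: direction (1/4, 3/4); meets QP at C = (-1/3, 0)
C = Q + t·(P−Q) with t = 4/3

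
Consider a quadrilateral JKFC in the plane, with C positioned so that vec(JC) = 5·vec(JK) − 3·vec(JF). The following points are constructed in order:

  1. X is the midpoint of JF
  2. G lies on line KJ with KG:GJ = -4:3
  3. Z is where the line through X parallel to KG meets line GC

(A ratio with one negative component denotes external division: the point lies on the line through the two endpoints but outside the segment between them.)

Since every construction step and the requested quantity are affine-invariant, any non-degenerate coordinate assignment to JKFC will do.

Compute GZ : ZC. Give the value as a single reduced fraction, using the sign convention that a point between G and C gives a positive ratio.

Set J = (0, 0), K = (1, 0), F = (0, 1), C = (5, -3); any affine frame gives the same invariant.
1. X is the midpoint of JF ⇒ X = (0, 1/2)
2. G lies on line KJ with KG:GJ = -4:3 ⇒ G = (-3, 0)
3. Z is where the line through X parallel to KG meets line GC ⇒ Z = (-13/3, 1/2)
Z = G + t·(C−G) with t = -1/6, so GZ:ZC = t:(1−t) = -1/6:7/6

GZ:ZC = -1/7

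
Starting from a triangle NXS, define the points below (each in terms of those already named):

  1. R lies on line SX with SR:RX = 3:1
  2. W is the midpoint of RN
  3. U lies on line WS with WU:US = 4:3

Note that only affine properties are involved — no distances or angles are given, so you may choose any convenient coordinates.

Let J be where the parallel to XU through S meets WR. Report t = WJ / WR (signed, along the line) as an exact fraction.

t = 28/19

Assign N = (0, 0), X = (1, 0), S = (0, 1) — the answer is frame-independent, so this choice is without loss of generality.
1. R lies on line SX with SR:RX = 3:1 ⇒ R = (3/4, 1/4)
2. W is the midpoint of RN ⇒ W = (3/8, 1/8)
3. U lies on line WS with WU:US = 4:3 ⇒ U = (9/56, 5/8)
through S parallel to XU: direction (-47/56, 5/8); meets WR at J = (141/152, 47/152)
J = W + t·(R−W) with t = 28/19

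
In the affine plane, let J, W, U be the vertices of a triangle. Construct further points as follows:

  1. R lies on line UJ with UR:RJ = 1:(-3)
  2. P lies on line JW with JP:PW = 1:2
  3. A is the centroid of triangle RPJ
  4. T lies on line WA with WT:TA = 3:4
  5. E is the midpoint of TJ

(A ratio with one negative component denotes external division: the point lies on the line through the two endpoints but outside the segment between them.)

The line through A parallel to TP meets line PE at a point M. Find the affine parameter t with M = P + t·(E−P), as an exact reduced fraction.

Work in coordinates with J = (0, 0), W = (1, 0), U = (0, 1).
1. R lies on line UJ with UR:RJ = 1:(-3) ⇒ R = (0, 3/2)
2. P lies on line JW with JP:PW = 1:2 ⇒ P = (1/3, 0)
3. A is the centroid of triangle RPJ ⇒ A = (1/9, 1/2)
4. T lies on line WA with WT:TA = 3:4 ⇒ T = (13/21, 3/14)
5. E is the midpoint of TJ ⇒ E = (13/42, 3/28)
through A parallel to TP: direction (-2/7, -3/14); meets PE at M = (13/63, 4/7)
M = P + t·(E−P) with t = 16/3

t = 16/3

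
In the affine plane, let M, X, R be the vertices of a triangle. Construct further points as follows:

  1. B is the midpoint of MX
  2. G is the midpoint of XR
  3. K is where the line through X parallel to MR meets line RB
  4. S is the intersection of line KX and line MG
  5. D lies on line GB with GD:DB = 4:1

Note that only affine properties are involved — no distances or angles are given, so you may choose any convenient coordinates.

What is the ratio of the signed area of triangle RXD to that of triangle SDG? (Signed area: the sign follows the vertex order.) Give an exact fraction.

[RXD]:[SDG] = 2

Set M = (0, 0), X = (1, 0), R = (0, 1); any affine frame gives the same invariant.
1. B is the midpoint of MX ⇒ B = (1/2, 0)
2. G is the midpoint of XR ⇒ G = (1/2, 1/2)
3. K is where the line through X parallel to MR meets line RB ⇒ K = (1, -1)
4. S is the intersection of line KX and line MG ⇒ S = (1, 1)
5. D lies on line GB with GD:DB = 4:1 ⇒ D = (1/2, 1/10)
2·[RXD] = -2/5, 2·[SDG] = -1/5
[RXD]:[SDG] = -2/5:-1/5 = 2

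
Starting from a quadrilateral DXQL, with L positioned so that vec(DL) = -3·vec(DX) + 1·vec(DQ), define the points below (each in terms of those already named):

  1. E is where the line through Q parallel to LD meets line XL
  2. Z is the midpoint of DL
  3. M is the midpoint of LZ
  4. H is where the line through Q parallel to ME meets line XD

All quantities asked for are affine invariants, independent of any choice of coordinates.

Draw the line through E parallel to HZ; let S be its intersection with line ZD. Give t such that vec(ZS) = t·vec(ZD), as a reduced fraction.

Set D = (0, 0), X = (1, 0), Q = (0, 1), L = (-3, 1); any affine frame gives the same invariant.
1. E is where the line through Q parallel to LD meets line XL ⇒ E = (9, -2)
2. Z is the midpoint of DL ⇒ Z = (-3/2, 1/2)
3. M is the midpoint of LZ ⇒ M = (-9/4, 3/4)
4. H is where the line through Q parallel to ME meets line XD ⇒ H = (45/11, 0)
through E parallel to HZ: direction (-123/22, 1/2); meets ZD at S = (49/10, -49/30)
S = Z + t·(D−Z) with t = 64/15

t = 64/15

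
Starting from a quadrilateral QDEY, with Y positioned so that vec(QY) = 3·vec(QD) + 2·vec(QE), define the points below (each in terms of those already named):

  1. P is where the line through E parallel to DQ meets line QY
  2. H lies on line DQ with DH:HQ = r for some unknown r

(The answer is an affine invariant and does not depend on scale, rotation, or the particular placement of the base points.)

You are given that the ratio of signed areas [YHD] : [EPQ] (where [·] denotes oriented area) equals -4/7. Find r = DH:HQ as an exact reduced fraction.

r = 3/4

Work in coordinates with Q = (0, 0), D = (1, 0), E = (0, 1), Y = (3, 2).
1. P is where the line through E parallel to DQ meets line QY ⇒ P = (3/2, 1)
2. With DH:HQ = r, write λ = r/(r+1) so H = D + λ·(Q−D); H is affine-linear in λ
Every point depending on H is an affine combination of H and λ-independent points, so each such coordinate is linear in λ; the λ² term in each signed area is a multiple of (Q−D)×(Q−D) = 0, so 2·[YHD] and 2·[EPQ] are each linear in λ. Evaluating at λ=0 and λ=1:
  2·[YHD] = 2·λ,   2·[EPQ] = -3/2
So [YHD]:[EPQ] = (2·λ) / (-3/2). Setting this equal to -4/7:
  2·λ = -4/7·(-3/2)  ⇒  λ = 3/7
Then r = λ/(1−λ) = (3/7)/(4/7) = 3/4. Check: with r = 3/4, H = (4/7, 0) and [YHD]:[EPQ] = -4/7 as required.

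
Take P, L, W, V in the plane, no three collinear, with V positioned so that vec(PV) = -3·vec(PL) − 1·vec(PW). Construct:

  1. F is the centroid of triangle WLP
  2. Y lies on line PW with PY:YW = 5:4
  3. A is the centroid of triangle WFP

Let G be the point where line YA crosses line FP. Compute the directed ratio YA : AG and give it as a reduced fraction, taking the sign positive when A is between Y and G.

Set P = (0, 0), L = (1, 0), W = (0, 1), V = (-3, -1); any affine frame gives the same invariant.
1. F is the centroid of triangle WLP ⇒ F = (1/3, 1/3)
2. Y lies on line PW with PY:YW = 5:4 ⇒ Y = (0, 5/9)
3. A is the centroid of triangle WFP ⇒ A = (1/9, 4/9)
line YA meets FP at G = (5/18, 5/18)
A = Y + t·(G−Y) with t = 2/5, so YA:AG = 2/5:3/5

YA:AG = 2/3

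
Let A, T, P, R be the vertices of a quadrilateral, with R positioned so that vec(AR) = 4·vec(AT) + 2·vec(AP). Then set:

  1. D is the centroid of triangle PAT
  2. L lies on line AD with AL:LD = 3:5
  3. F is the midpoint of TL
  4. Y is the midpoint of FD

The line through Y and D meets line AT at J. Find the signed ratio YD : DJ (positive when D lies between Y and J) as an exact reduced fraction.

Set A = (0, 0), T = (1, 0), P = (0, 1), R = (4, 2); any affine frame gives the same invariant.
1. D is the centroid of triangle PAT ⇒ D = (1/3, 1/3)
2. L lies on line AD with AL:LD = 3:5 ⇒ L = (1/8, 1/8)
3. F is the midpoint of TL ⇒ F = (9/16, 1/16)
4. Y is the midpoint of FD ⇒ Y = (43/96, 19/96)
line YD meets AT at J = (8/13, 0)
D = Y + t·(J−Y) with t = -13/19, so YD:DJ = -13/19:32/19

YD:DJ = -13/32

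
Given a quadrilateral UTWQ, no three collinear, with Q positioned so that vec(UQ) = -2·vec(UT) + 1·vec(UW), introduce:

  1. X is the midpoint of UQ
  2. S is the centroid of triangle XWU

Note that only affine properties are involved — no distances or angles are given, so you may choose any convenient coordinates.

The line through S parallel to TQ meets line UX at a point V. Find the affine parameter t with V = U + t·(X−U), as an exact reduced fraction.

Set U = (0, 0), T = (1, 0), W = (0, 1), Q = (-2, 1); any affine frame gives the same invariant.
1. X is the midpoint of UQ ⇒ X = (-1, 1/2)
2. S is the centroid of triangle XWU ⇒ S = (-1/3, 1/2)
through S parallel to TQ: direction (-3, 1); meets UX at V = (-7/3, 7/6)
V = U + t·(X−U) with t = 7/3

t = 7/3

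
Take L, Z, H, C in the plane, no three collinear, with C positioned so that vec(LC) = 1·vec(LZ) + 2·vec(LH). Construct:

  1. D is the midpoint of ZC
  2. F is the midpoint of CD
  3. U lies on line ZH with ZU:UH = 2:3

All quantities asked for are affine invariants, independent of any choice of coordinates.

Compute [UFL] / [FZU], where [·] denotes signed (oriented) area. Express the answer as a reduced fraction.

[UFL]:[FZU] = -5/6

Work in coordinates with L = (0, 0), Z = (1, 0), H = (0, 1), C = (1, 2).
1. D is the midpoint of ZC ⇒ D = (1, 1)
2. F is the midpoint of CD ⇒ F = (1, 3/2)
3. U lies on line ZH with ZU:UH = 2:3 ⇒ U = (3/5, 2/5)
2·[UFL] = 1/2, 2·[FZU] = -3/5
[UFL]:[FZU] = 1/2:-3/5 = -5/6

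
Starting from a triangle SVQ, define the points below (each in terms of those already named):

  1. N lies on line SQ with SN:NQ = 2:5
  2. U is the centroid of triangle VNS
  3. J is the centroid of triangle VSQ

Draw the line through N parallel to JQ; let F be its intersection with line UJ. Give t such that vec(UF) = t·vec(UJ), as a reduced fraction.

t = -2

Choose coordinates S = (0, 0), V = (1, 0), Q = (0, 1).
1. N lies on line SQ with SN:NQ = 2:5 ⇒ N = (0, 2/7)
2. U is the centroid of triangle VNS ⇒ U = (1/3, 2/21)
3. J is the centroid of triangle VSQ ⇒ J = (1/3, 1/3)
through N parallel to JQ: direction (-1/3, 2/3); meets UJ at F = (1/3, -8/21)
F = U + t·(J−U) with t = -2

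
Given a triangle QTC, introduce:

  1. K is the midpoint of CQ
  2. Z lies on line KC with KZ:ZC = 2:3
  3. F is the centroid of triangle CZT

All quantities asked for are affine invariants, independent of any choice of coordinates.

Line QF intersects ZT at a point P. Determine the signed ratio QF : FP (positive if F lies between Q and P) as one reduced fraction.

QF:FP = -8

Set Q = (0, 0), T = (1, 0), C = (0, 1); any affine frame gives the same invariant.
1. K is the midpoint of CQ ⇒ K = (0, 1/2)
2. Z lies on line KC with KZ:ZC = 2:3 ⇒ Z = (0, 7/10)
3. F is the centroid of triangle CZT ⇒ F = (1/3, 17/30)
line QF meets ZT at P = (7/24, 119/240)
F = Q + t·(P−Q) with t = 8/7, so QF:FP = 8/7:-1/7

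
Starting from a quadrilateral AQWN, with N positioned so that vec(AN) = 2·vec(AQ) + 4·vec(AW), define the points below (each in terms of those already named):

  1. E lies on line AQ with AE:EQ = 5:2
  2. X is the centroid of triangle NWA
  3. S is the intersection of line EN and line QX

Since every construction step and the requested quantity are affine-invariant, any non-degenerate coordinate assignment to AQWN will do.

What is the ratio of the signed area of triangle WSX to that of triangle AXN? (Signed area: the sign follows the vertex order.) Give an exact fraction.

Assign A = (0, 0), Q = (1, 0), W = (0, 1), N = (2, 4) — the answer is frame-independent, so this choice is without loss of generality.
1. E lies on line AQ with AE:EQ = 5:2 ⇒ E = (5/7, 0)
2. X is the centroid of triangle NWA ⇒ X = (2/3, 5/3)
3. S is the intersection of line EN and line QX ⇒ S = (65/73, 40/73)
2·[WSX] = 196/219, 2·[AXN] = -2/3
[WSX]:[AXN] = 196/219:-2/3 = -98/73

[WSX]:[AXN] = -98/73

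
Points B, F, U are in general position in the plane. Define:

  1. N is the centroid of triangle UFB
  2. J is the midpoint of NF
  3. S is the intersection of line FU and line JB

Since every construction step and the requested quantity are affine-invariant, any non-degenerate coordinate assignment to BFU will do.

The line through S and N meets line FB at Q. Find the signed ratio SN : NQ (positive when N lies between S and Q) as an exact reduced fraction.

Choose coordinates B = (0, 0), F = (1, 0), U = (0, 1).
1. N is the centroid of triangle UFB ⇒ N = (1/3, 1/3)
2. J is the midpoint of NF ⇒ J = (2/3, 1/6)
3. S is the intersection of line FU and line JB ⇒ S = (4/5, 1/5)
line SN meets FB at Q = (3/2, 0)
N = S + t·(Q−S) with t = -2/3, so SN:NQ = -2/3:5/3

SN:NQ = -2/5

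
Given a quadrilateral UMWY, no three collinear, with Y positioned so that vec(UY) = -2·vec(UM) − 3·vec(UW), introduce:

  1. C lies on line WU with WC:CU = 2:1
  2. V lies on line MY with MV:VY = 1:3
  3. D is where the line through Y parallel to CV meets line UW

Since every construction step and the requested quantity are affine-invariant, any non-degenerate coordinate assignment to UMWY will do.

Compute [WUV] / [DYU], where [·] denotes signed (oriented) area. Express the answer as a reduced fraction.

[WUV]:[DYU] = -3/280

Set U = (0, 0), M = (1, 0), W = (0, 1), Y = (-2, -3); any affine frame gives the same invariant.
1. C lies on line WU with WC:CU = 2:1 ⇒ C = (0, 1/3)
2. V lies on line MY with MV:VY = 1:3 ⇒ V = (1/4, -3/4)
3. D is where the line through Y parallel to CV meets line UW ⇒ D = (0, -35/3)
2·[WUV] = 1/4, 2·[DYU] = -70/3
[WUV]:[DYU] = 1/4:-70/3 = -3/280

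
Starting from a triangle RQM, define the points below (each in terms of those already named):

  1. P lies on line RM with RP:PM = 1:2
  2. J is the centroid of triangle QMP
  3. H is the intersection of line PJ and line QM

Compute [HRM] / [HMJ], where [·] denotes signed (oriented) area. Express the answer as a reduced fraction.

[HRM]:[HMJ] = -9/2

Assign R = (0, 0), Q = (1, 0), M = (0, 1) — the answer is frame-independent, so this choice is without loss of generality.
1. P lies on line RM with RP:PM = 1:2 ⇒ P = (0, 1/3)
2. J is the centroid of triangle QMP ⇒ J = (1/3, 4/9)
3. H is the intersection of line PJ and line QM ⇒ H = (1/2, 1/2)
2·[HRM] = -1/2, 2·[HMJ] = 1/9
[HRM]:[HMJ] = -1/2:1/9 = -9/2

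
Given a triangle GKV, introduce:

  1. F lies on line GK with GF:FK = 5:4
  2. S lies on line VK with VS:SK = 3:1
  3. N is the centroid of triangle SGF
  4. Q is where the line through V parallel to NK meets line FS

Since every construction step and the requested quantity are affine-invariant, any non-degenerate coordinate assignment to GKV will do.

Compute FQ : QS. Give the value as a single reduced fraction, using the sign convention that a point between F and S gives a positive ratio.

Work in coordinates with G = (0, 0), K = (1, 0), V = (0, 1).
1. F lies on line GK with GF:FK = 5:4 ⇒ F = (5/9, 0)
2. S lies on line VK with VS:SK = 3:1 ⇒ S = (3/4, 1/4)
3. N is the centroid of triangle SGF ⇒ N = (47/108, 1/12)
4. Q is where the line through V parallel to NK meets line FS ⇒ Q = (61/51, 14/17)
Q = F + t·(S−F) with t = 56/17, so FQ:QS = t:(1−t) = 56/17:-39/17

FQ:QS = -56/39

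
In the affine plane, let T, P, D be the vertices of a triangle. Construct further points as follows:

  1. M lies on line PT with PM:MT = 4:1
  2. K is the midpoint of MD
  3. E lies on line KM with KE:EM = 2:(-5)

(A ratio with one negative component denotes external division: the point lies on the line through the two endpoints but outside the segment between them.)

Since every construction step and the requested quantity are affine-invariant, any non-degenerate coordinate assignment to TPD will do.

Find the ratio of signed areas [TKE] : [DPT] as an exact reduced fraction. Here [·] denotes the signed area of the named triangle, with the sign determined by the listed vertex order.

[TKE]:[DPT] = -1/15

Set T = (0, 0), P = (1, 0), D = (0, 1); any affine frame gives the same invariant.
1. M lies on line PT with PM:MT = 4:1 ⇒ M = (1/5, 0)
2. K is the midpoint of MD ⇒ K = (1/10, 1/2)
3. E lies on line KM with KE:EM = 2:(-5) ⇒ E = (1/30, 5/6)
2·[TKE] = 1/15, 2·[DPT] = -1
[TKE]:[DPT] = 1/15:-1 = -1/15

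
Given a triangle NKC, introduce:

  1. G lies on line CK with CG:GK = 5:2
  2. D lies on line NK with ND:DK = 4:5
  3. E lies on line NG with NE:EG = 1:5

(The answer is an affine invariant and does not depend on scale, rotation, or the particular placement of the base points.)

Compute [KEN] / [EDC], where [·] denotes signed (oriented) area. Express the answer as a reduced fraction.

[KEN]:[EDC] = 18/115

Set N = (0, 0), K = (1, 0), C = (0, 1); any affine frame gives the same invariant.
1. G lies on line CK with CG:GK = 5:2 ⇒ G = (5/7, 2/7)
2. D lies on line NK with ND:DK = 4:5 ⇒ D = (4/9, 0)
3. E lies on line NG with NE:EG = 1:5 ⇒ E = (5/42, 1/21)
2·[KEN] = 1/21, 2·[EDC] = 115/378
[KEN]:[EDC] = 1/21:115/378 = 18/115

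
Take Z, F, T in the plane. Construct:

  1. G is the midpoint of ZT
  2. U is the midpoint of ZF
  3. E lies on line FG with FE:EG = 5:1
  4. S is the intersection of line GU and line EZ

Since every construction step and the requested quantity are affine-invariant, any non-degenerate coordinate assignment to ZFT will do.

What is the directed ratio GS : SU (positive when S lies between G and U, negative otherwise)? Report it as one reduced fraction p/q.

GS:SU = 2/5

Set Z = (0, 0), F = (1, 0), T = (0, 1); any affine frame gives the same invariant.
1. G is the midpoint of ZT ⇒ G = (0, 1/2)
2. U is the midpoint of ZF ⇒ U = (1/2, 0)
3. E lies on line FG with FE:EG = 5:1 ⇒ E = (1/6, 5/12)
4. S is the intersection of line GU and line EZ ⇒ S = (1/7, 5/14)
S = G + t·(U−G) with t = 2/7, so GS:SU = t:(1−t) = 2/7:5/7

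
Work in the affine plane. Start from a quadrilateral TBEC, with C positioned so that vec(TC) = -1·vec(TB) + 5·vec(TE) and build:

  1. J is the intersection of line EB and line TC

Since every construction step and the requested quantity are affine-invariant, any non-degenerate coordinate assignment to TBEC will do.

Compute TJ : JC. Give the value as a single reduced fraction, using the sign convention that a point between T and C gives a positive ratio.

Work in coordinates with T = (0, 0), B = (1, 0), E = (0, 1), C = (-1, 5).
1. J is the intersection of line EB and line TC ⇒ J = (-1/4, 5/4)
J = T + t·(C−T) with t = 1/4, so TJ:JC = t:(1−t) = 1/4:3/4

TJ:JC = 1/3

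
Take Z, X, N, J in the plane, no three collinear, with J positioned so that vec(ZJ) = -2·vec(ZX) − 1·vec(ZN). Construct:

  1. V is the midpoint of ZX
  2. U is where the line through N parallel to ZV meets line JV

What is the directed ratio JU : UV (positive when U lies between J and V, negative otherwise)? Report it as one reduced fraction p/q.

JU:UV = -2

Assign Z = (0, 0), X = (1, 0), N = (0, 1), J = (-2, -1) — the answer is frame-independent, so this choice is without loss of generality.
1. V is the midpoint of ZX ⇒ V = (1/2, 0)
2. U is where the line through N parallel to ZV meets line JV ⇒ U = (3, 1)
U = J + t·(V−J) with t = 2, so JU:UV = t:(1−t) = 2:-1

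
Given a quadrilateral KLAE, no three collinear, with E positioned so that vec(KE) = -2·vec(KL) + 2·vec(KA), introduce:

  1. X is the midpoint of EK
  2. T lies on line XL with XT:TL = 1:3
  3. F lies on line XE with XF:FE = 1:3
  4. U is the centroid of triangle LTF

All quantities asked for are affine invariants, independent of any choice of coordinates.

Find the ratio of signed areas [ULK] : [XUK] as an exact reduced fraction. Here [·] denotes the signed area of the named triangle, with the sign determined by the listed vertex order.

[ULK]:[XUK] = 8/5

Work in coordinates with K = (0, 0), L = (1, 0), A = (0, 1), E = (-2, 2).
1. X is the midpoint of EK ⇒ X = (-1, 1)
2. T lies on line XL with XT:TL = 1:3 ⇒ T = (-1/2, 3/4)
3. F lies on line XE with XF:FE = 1:3 ⇒ F = (-5/4, 5/4)
4. U is the centroid of triangle LTF ⇒ U = (-1/4, 2/3)
2·[ULK] = -2/3, 2·[XUK] = -5/12
[ULK]:[XUK] = -2/3:-5/12 = 8/5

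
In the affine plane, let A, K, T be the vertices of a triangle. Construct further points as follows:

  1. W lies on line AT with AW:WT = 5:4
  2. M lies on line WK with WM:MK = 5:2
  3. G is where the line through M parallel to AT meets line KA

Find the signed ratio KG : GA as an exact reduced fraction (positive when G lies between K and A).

Choose coordinates A = (0, 0), K = (1, 0), T = (0, 1).
1. W lies on line AT with AW:WT = 5:4 ⇒ W = (0, 5/9)
2. M lies on line WK with WM:MK = 5:2 ⇒ M = (5/7, 10/63)
3. G is where the line through M parallel to AT meets line KA ⇒ G = (5/7, 0)
G = K + t·(A−K) with t = 2/7, so KG:GA = t:(1−t) = 2/7:5/7

KG:GA = 2/5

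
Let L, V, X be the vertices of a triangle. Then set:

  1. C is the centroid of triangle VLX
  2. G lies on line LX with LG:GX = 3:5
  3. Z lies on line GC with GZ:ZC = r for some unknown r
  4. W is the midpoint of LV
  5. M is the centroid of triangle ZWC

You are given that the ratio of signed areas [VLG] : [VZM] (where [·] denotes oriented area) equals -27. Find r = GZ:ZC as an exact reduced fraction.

r = -1/2

Assign L = (0, 0), V = (1, 0), X = (0, 1) — the answer is frame-independent, so this choice is without loss of generality.
1. C is the centroid of triangle VLX ⇒ C = (1/3, 1/3)
2. G lies on line LX with LG:GX = 3:5 ⇒ G = (0, 3/8)
3. With GZ:ZC = r, write λ = r/(r+1) so Z = G + λ·(C−G); Z is affine-linear in λ
4. W is the midpoint of LV ⇒ W = (1/2, 0)
5. M is the centroid of triangle ZWC ⇒ M is an affine combination of earlier points and hence also affine-linear in λ
Every point depending on Z is an affine combination of Z and λ-independent points, so each such coordinate is linear in λ; the λ² term in each signed area is a multiple of (C−G)×(C−G) = 0, so 2·[VLG] and 2·[VZM] are each linear in λ. Evaluating at λ=0 and λ=1:
  2·[VLG] = -3/8,   2·[VZM] = 1/48·λ + 5/144
So [VLG]:[VZM] = (-3/8) / (1/48·λ + 5/144). Setting this equal to -27:
  -3/8 = -27·(1/48·λ + 5/144)  ⇒  λ = -1
Then r = λ/(1−λ) = (-1)/(2) = -1/2. Check: with r = -1/2, Z = (-1/3, 5/12) and [VLG]:[VZM] = -27 as required.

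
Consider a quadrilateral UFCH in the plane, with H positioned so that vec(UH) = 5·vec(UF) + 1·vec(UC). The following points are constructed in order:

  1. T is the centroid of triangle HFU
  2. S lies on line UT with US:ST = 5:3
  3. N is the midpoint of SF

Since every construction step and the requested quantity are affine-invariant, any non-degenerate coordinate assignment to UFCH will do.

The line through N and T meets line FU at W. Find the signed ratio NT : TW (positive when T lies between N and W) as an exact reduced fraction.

Choose coordinates U = (0, 0), F = (1, 0), C = (0, 1), H = (5, 1).
1. T is the centroid of triangle HFU ⇒ T = (2, 1/3)
2. S lies on line UT with US:ST = 5:3 ⇒ S = (5/4, 5/24)
3. N is the midpoint of SF ⇒ N = (9/8, 5/48)
line NT meets FU at W = (8/11, 0)
T = N + t·(W−N) with t = -11/5, so NT:TW = -11/5:16/5

NT:TW = -11/16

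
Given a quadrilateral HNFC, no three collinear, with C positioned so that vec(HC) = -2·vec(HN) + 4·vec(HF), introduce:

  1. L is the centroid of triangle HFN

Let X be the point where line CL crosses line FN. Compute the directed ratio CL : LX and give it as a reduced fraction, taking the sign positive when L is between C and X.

Set H = (0, 0), N = (1, 0), F = (0, 1), C = (-2, 4); any affine frame gives the same invariant.
1. L is the centroid of triangle HFN ⇒ L = (1/3, 1/3)
line CL meets FN at X = (-1/4, 5/4)
L = C + t·(X−C) with t = 4/3, so CL:LX = 4/3:-1/3

CL:LX = -4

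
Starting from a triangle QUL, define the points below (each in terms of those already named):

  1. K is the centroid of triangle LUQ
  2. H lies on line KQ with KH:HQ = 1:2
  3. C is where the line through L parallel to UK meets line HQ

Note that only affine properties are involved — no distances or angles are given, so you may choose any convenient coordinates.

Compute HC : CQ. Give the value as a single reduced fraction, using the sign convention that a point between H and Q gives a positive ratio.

HC:CQ = -2/3

Choose coordinates Q = (0, 0), U = (1, 0), L = (0, 1).
1. K is the centroid of triangle LUQ ⇒ K = (1/3, 1/3)
2. H lies on line KQ with KH:HQ = 1:2 ⇒ H = (2/9, 2/9)
3. C is where the line through L parallel to UK meets line HQ ⇒ C = (2/3, 2/3)
C = H + t·(Q−H) with t = -2, so HC:CQ = t:(1−t) = -2:3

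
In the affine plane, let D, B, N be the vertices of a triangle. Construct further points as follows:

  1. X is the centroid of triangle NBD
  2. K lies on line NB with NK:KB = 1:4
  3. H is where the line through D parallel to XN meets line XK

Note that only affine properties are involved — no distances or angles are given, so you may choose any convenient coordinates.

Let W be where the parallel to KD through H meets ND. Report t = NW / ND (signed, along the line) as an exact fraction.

t = 7

Choose coordinates D = (0, 0), B = (1, 0), N = (0, 1).
1. X is the centroid of triangle NBD ⇒ X = (1/3, 1/3)
2. K lies on line NB with NK:KB = 1:4 ⇒ K = (1/5, 4/5)
3. H is where the line through D parallel to XN meets line XK ⇒ H = (1, -2)
through H parallel to KD: direction (-1/5, -4/5); meets ND at W = (0, -6)
W = N + t·(D−N) with t = 7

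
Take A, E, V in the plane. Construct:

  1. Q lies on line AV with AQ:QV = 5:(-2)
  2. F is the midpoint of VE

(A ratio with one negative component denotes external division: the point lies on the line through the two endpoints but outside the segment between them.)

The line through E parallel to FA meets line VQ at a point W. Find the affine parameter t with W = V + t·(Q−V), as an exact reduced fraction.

t = -3

Assign A = (0, 0), E = (1, 0), V = (0, 1) — the answer is frame-independent, so this choice is without loss of generality.
1. Q lies on line AV with AQ:QV = 5:(-2) ⇒ Q = (0, 5/3)
2. F is the midpoint of VE ⇒ F = (1/2, 1/2)
through E parallel to FA: direction (-1/2, -1/2); meets VQ at W = (0, -1)
W = V + t·(Q−V) with t = -3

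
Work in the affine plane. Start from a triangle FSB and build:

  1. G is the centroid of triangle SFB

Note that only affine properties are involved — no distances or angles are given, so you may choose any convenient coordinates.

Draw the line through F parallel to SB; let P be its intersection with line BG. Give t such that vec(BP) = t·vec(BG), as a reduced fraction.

Work in coordinates with F = (0, 0), S = (1, 0), B = (0, 1).
1. G is the centroid of triangle SFB ⇒ G = (1/3, 1/3)
through F parallel to SB: direction (-1, 1); meets BG at P = (1, -1)
P = B + t·(G−B) with t = 3

t = 3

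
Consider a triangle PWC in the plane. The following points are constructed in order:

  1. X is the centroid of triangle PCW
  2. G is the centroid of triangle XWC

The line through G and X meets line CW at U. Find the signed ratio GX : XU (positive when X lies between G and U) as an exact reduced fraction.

Work in coordinates with P = (0, 0), W = (1, 0), C = (0, 1).
1. X is the centroid of triangle PCW ⇒ X = (1/3, 1/3)
2. G is the centroid of triangle XWC ⇒ G = (4/9, 4/9)
line GX meets CW at U = (1/2, 1/2)
X = G + t·(U−G) with t = -2, so GX:XU = -2:3

GX:XU = -2/3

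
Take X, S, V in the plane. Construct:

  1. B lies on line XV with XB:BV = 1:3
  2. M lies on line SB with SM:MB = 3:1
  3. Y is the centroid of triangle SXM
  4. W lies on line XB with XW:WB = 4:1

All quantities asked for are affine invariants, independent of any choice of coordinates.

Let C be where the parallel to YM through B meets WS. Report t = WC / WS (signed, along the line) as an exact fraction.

Assign X = (0, 0), S = (1, 0), V = (0, 1) — the answer is frame-independent, so this choice is without loss of generality.
1. B lies on line XV with XB:BV = 1:3 ⇒ B = (0, 1/4)
2. M lies on line SB with SM:MB = 3:1 ⇒ M = (1/4, 3/16)
3. Y is the centroid of triangle SXM ⇒ Y = (5/12, 1/16)
4. W lies on line XB with XW:WB = 4:1 ⇒ W = (0, 1/5)
through B parallel to YM: direction (-1/6, 1/8); meets WS at C = (1/11, 2/11)
C = W + t·(S−W) with t = 1/11

t = 1/11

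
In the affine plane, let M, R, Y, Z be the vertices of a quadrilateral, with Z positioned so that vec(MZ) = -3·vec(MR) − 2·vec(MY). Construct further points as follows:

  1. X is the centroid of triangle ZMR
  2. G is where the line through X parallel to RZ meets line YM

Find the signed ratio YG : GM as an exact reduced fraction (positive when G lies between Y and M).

YG:GM = -4

Assign M = (0, 0), R = (1, 0), Y = (0, 1), Z = (-3, -2) — the answer is frame-independent, so this choice is without loss of generality.
1. X is the centroid of triangle ZMR ⇒ X = (-2/3, -2/3)
2. G is where the line through X parallel to RZ meets line YM ⇒ G = (0, -1/3)
G = Y + t·(M−Y) with t = 4/3, so YG:GM = t:(1−t) = 4/3:-1/3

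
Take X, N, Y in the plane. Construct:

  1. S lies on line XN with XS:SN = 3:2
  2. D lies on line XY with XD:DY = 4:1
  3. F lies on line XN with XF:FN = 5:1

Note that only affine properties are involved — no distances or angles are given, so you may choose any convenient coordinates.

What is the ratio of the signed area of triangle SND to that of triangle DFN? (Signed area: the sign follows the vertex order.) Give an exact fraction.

Set X = (0, 0), N = (1, 0), Y = (0, 1); any affine frame gives the same invariant.
1. S lies on line XN with XS:SN = 3:2 ⇒ S = (3/5, 0)
2. D lies on line XY with XD:DY = 4:1 ⇒ D = (0, 4/5)
3. F lies on line XN with XF:FN = 5:1 ⇒ F = (5/6, 0)
2·[SND] = 8/25, 2·[DFN] = 2/15
[SND]:[DFN] = 8/25:2/15 = 12/5

[SND]:[DFN] = 12/5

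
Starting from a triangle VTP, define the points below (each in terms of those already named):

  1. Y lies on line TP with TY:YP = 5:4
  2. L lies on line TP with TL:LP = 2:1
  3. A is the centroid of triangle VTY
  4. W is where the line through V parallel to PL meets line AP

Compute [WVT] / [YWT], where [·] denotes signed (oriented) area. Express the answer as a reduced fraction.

[WVT]:[YWT] = -13/5

Work in coordinates with V = (0, 0), T = (1, 0), P = (0, 1).
1. Y lies on line TP with TY:YP = 5:4 ⇒ Y = (4/9, 5/9)
2. L lies on line TP with TL:LP = 2:1 ⇒ L = (1/3, 2/3)
3. A is the centroid of triangle VTY ⇒ A = (13/27, 5/27)
4. W is where the line through V parallel to PL meets line AP ⇒ W = (13/9, -13/9)
2·[WVT] = -13/9, 2·[YWT] = 5/9
[WVT]:[YWT] = -13/9:5/9 = -13/5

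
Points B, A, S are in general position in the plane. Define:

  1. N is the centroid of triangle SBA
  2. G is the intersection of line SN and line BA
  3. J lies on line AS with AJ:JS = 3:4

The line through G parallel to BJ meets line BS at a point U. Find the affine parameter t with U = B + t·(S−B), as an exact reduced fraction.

Assign B = (0, 0), A = (1, 0), S = (0, 1) — the answer is frame-independent, so this choice is without loss of generality.
1. N is the centroid of triangle SBA ⇒ N = (1/3, 1/3)
2. G is the intersection of line SN and line BA ⇒ G = (1/2, 0)
3. J lies on line AS with AJ:JS = 3:4 ⇒ J = (4/7, 3/7)
through G parallel to BJ: direction (4/7, 3/7); meets BS at U = (0, -3/8)
U = B + t·(S−B) with t = -3/8

t = -3/8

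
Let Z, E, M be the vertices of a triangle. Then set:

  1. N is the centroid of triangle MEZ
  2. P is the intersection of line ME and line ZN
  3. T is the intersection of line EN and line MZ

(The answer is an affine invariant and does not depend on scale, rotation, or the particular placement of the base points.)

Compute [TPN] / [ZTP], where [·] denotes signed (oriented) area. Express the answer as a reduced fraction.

[TPN]:[ZTP] = 1/3

Choose coordinates Z = (0, 0), E = (1, 0), M = (0, 1).
1. N is the centroid of triangle MEZ ⇒ N = (1/3, 1/3)
2. P is the intersection of line ME and line ZN ⇒ P = (1/2, 1/2)
3. T is the intersection of line EN and line MZ ⇒ T = (0, 1/2)
2·[TPN] = -1/12, 2·[ZTP] = -1/4
[TPN]:[ZTP] = -1/12:-1/4 = 1/3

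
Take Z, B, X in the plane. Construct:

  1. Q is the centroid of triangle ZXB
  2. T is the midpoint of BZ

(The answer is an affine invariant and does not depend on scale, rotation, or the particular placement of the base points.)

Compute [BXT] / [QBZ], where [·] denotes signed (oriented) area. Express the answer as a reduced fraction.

[BXT]:[QBZ] = -3/2

Set Z = (0, 0), B = (1, 0), X = (0, 1); any affine frame gives the same invariant.
1. Q is the centroid of triangle ZXB ⇒ Q = (1/3, 1/3)
2. T is the midpoint of BZ ⇒ T = (1/2, 0)
2·[BXT] = 1/2, 2·[QBZ] = -1/3
[BXT]:[QBZ] = 1/2:-1/3 = -3/2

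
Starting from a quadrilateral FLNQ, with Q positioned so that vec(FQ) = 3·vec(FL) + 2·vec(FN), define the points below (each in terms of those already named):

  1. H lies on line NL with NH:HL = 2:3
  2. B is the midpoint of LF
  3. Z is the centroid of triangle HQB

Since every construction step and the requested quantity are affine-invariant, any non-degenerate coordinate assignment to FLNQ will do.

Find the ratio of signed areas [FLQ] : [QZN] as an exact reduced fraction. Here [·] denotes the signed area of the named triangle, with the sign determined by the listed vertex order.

[FLQ]:[QZN] = -20/17

Choose coordinates F = (0, 0), L = (1, 0), N = (0, 1), Q = (3, 2).
1. H lies on line NL with NH:HL = 2:3 ⇒ H = (2/5, 3/5)
2. B is the midpoint of LF ⇒ B = (1/2, 0)
3. Z is the centroid of triangle HQB ⇒ Z = (13/10, 13/15)
2·[FLQ] = 2, 2·[QZN] = -17/10
[FLQ]:[QZN] = 2:-17/10 = -20/17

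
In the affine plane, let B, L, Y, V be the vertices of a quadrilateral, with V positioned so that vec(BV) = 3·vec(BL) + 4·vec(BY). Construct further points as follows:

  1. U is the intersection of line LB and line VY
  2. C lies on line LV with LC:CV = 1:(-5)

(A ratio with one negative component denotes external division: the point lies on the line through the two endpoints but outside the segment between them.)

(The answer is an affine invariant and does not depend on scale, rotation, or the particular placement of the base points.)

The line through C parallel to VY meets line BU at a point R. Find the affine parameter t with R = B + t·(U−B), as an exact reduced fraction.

Choose coordinates B = (0, 0), L = (1, 0), Y = (0, 1), V = (3, 4).
1. U is the intersection of line LB and line VY ⇒ U = (-1, 0)
2. C lies on line LV with LC:CV = 1:(-5) ⇒ C = (1/2, -1)
through C parallel to VY: direction (-3, -3); meets BU at R = (3/2, 0)
R = B + t·(U−B) with t = -3/2

t = -3/2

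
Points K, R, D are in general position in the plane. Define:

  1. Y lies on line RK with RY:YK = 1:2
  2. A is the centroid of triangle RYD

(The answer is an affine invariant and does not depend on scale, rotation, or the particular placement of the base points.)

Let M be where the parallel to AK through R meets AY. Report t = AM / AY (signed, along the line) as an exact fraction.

Set K = (0, 0), R = (1, 0), D = (0, 1); any affine frame gives the same invariant.
1. Y lies on line RK with RY:YK = 1:2 ⇒ Y = (2/3, 0)
2. A is the centroid of triangle RYD ⇒ A = (5/9, 1/3)
through R parallel to AK: direction (-5/9, -1/3); meets AY at M = (13/18, -1/6)
M = A + t·(Y−A) with t = 3/2

t = 3/2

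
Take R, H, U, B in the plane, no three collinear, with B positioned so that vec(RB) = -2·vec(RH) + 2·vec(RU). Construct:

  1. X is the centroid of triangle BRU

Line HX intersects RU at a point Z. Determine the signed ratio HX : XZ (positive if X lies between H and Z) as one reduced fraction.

Choose coordinates R = (0, 0), H = (1, 0), U = (0, 1), B = (-2, 2).
1. X is the centroid of triangle BRU ⇒ X = (-2/3, 1)
line HX meets RU at Z = (0, 3/5)
X = H + t·(Z−H) with t = 5/3, so HX:XZ = 5/3:-2/3

HX:XZ = -5/2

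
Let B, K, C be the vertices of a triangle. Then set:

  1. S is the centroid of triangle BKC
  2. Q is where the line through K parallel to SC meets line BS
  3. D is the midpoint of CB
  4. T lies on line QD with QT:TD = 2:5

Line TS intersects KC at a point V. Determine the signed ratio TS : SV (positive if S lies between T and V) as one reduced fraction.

TS:SV = -9/7

Assign B = (0, 0), K = (1, 0), C = (0, 1) — the answer is frame-independent, so this choice is without loss of generality.
1. S is the centroid of triangle BKC ⇒ S = (1/3, 1/3)
2. Q is where the line through K parallel to SC meets line BS ⇒ Q = (2/3, 2/3)
3. D is the midpoint of CB ⇒ D = (0, 1/2)
4. T lies on line QD with QT:TD = 2:5 ⇒ T = (10/21, 13/21)
line TS meets KC at V = (4/9, 5/9)
S = T + t·(V−T) with t = 9/2, so TS:SV = 9/2:-7/2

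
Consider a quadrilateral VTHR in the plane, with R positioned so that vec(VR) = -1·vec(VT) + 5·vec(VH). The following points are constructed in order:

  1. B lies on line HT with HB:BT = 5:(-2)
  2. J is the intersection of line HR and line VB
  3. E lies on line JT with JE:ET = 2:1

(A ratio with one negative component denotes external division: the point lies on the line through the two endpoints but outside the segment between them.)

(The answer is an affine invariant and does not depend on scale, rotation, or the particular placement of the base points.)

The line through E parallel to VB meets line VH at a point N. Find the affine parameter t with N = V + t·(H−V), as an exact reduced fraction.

Choose coordinates V = (0, 0), T = (1, 0), H = (0, 1), R = (-1, 5).
1. B lies on line HT with HB:BT = 5:(-2) ⇒ B = (5/3, -2/3)
2. J is the intersection of line HR and line VB ⇒ J = (5/18, -1/9)
3. E lies on line JT with JE:ET = 2:1 ⇒ E = (41/54, -1/27)
through E parallel to VB: direction (5/3, -2/3); meets VH at N = (0, 4/15)
N = V + t·(H−V) with t = 4/15

t = 4/15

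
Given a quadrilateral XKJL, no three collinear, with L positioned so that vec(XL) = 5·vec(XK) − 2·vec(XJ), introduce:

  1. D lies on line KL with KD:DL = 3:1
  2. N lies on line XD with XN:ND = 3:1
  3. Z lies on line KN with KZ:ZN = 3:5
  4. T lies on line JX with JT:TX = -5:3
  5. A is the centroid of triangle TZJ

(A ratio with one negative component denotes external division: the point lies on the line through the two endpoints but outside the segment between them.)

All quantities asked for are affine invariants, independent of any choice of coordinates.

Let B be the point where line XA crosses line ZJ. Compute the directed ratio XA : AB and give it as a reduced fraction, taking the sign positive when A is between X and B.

Set X = (0, 0), K = (1, 0), J = (0, 1), L = (5, -2); any affine frame gives the same invariant.
1. D lies on line KL with KD:DL = 3:1 ⇒ D = (4, -3/2)
2. N lies on line XD with XN:ND = 3:1 ⇒ N = (3, -9/8)
3. Z lies on line KN with KZ:ZN = 3:5 ⇒ Z = (7/4, -27/64)
4. T lies on line JX with JT:TX = -5:3 ⇒ T = (0, -3/2)
5. A is the centroid of triangle TZJ ⇒ A = (7/12, -59/192)
line XA meets ZJ at B = (7/2, -59/32)
A = X + t·(B−X) with t = 1/6, so XA:AB = 1/6:5/6

XA:AB = 1/5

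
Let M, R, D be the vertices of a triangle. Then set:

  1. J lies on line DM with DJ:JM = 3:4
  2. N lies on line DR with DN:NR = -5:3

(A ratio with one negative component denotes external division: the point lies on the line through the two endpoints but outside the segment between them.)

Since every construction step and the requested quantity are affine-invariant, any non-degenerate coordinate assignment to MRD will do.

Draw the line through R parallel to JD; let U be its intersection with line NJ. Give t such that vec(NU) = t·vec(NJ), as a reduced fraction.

t = 3/5

Choose coordinates M = (0, 0), R = (1, 0), D = (0, 1).
1. J lies on line DM with DJ:JM = 3:4 ⇒ J = (0, 4/7)
2. N lies on line DR with DN:NR = -5:3 ⇒ N = (5/2, -3/2)
through R parallel to JD: direction (0, 3/7); meets NJ at U = (1, -9/35)
U = N + t·(J−N) with t = 3/5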